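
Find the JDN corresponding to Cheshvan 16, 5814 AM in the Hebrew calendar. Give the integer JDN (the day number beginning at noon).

In the Gregorian calendar the same day is 28 October 2053.
JDN 2299161 is 15 October 1582 CE (Gregorian); the target day is +172043 days from there, so JDN = 2471204.

2471204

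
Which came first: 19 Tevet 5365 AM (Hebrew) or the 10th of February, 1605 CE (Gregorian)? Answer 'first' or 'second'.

first

Converting both to JDN: 2307283 vs 2307315; the smaller is the first.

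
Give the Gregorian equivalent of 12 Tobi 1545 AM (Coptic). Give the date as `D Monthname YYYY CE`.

Both dates share Julian Day Number 2389107; in the Gregorian calendar that is 19 January 1829 CE.

19 January 1829 CE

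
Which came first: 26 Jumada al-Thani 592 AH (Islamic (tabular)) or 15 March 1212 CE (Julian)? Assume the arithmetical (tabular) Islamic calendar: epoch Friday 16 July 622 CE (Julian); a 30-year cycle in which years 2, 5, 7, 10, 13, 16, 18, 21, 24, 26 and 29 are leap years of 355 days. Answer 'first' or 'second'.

first

The two dates have Julian Day Numbers 2158044 and 2163815 respectively.
Since 2158044 < 2163815, the first date comes first.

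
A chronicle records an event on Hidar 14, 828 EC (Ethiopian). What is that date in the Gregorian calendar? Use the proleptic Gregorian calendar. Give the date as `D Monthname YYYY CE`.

15 November 835 CE

Both dates share Julian Day Number 2026356; in the Gregorian calendar that is 15 November 835 CE.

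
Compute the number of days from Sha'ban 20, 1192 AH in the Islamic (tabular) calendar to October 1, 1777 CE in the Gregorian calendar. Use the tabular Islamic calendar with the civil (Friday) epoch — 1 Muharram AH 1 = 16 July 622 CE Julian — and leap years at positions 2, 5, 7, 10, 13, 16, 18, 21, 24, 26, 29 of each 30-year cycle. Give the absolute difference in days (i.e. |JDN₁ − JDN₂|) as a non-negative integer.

First date → JDN 2370717; second date → JDN 2370370.
The interval is |2370717 − 2370370| = 347 days.

347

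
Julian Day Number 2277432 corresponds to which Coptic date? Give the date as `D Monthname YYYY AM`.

14 Parmouti 1239 AM

JDN 2277432 is 19 April 1523 in the proleptic Gregorian calendar.
In the Coptic calendar that day is 14 Parmouti 1239 AM.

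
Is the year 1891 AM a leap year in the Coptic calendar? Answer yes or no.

1891 mod 4 = 3; in the Coptic calendar a year is leap when year mod 4 = 3, so it is a leap year.

yes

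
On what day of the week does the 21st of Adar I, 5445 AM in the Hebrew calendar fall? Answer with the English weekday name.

Sunday

Equivalently 25 February 1685 Gregorian, JDN 2336550.
2336550 ≡ 6 (mod 7); counting from Monday = 0 gives Sunday.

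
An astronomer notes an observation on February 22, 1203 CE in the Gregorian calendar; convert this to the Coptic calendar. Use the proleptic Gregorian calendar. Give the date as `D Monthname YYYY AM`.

Both dates share Julian Day Number 2160499; in the Coptic calendar that is 21 Meshir 919 AM.

21 Meshir 919 AM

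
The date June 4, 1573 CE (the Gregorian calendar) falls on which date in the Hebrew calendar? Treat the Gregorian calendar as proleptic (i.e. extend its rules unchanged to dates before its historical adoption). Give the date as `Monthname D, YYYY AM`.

Julian Day Number of the source date = 2295741.
Converting JDN 2295741 to the Hebrew calendar gives 23 Sivan 5333 AM.

Sivan 23, 5333 AM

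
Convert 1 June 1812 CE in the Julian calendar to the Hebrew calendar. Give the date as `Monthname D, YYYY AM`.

The source date corresponds to 13 June 1812 in the Gregorian calendar (JDN 2383043).
That day falls on 3 Tammuz 5572 AM in the Hebrew calendar.

Tammuz 3, 5572 AM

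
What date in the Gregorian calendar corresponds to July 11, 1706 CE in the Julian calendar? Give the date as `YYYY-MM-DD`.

1706-07-22

For dates in this range the Gregorian date is 11 days ahead of the Julian.
11 July 1706 Julian + 11 days → 22 July 1706 Gregorian.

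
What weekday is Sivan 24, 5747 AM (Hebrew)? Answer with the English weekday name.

This is JDN 2446968 (21 June 1987 Gregorian).
2446968 ≡ 6 (mod 7); counting from Monday = 0 gives Sunday.

Sunday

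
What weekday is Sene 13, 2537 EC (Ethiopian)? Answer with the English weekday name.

In the Gregorian calendar this is 24 June 2545 (JDN 2650777).
2650777 ≡ 3 (mod 7); counting from Monday = 0 gives Thursday.

Thursday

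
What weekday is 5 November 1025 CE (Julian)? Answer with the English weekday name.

Friday

This is JDN 2095748 (11 November 1025 Gregorian).
JDN 2095748 mod 7 = 4, and JDN 0 was a Monday, so this is a Friday.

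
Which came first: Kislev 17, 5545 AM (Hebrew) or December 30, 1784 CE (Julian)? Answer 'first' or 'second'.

first

The two dates have Julian Day Numbers 2372987 and 2373028 respectively.
Since 2372987 < 2373028, the first date comes first.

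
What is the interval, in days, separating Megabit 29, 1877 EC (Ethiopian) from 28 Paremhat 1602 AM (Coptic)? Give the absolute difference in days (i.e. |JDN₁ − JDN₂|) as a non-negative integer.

364

JDN of the first date = 2409638.
JDN of the second date = 2410002.
|2410002 − 2409638| = 364.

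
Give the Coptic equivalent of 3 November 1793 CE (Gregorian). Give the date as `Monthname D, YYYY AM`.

Julian Day Number of the source date = 2376247.
Converting JDN 2376247 to the Coptic calendar gives 26 Paopi 1510 AM.

Paopi 26, 1510 AM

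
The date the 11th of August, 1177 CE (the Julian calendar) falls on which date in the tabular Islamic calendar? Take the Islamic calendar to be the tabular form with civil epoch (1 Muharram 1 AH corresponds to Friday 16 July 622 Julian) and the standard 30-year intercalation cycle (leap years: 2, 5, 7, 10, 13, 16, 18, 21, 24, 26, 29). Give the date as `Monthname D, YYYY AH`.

Both dates share Julian Day Number 2151180; in the tabular Islamic calendar that is 13 Safar 573 AH.

Safar 13, 573 AH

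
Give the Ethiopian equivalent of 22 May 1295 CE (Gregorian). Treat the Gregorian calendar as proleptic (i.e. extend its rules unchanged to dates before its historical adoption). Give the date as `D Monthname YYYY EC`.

20 Ginbot 1287 EC

Julian Day Number of the source date = 2194191.
Converting JDN 2194191 to the Ethiopian calendar gives 20 Ginbot 1287 EC.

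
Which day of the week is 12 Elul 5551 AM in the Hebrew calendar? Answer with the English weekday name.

In the Gregorian calendar this is 11 September 1791 (JDN 2375463).
Since JDN mod 7 = 6 (0 = Monday), the day is Sunday.

Sunday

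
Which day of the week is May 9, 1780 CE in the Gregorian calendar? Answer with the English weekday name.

Tuesday

JDN 2371321 mod 7 = 1, and JDN 0 was a Monday, so this is a Tuesday.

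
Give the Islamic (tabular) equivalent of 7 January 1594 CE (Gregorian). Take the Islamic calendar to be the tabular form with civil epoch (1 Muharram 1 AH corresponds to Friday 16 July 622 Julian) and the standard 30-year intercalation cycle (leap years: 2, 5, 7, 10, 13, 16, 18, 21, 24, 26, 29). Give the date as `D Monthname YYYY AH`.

Both dates share Julian Day Number 2303263; in the tabular Islamic calendar that is 14 Rabi' al-Thani 1002 AH.

14 Rabi' al-Thani 1002 AH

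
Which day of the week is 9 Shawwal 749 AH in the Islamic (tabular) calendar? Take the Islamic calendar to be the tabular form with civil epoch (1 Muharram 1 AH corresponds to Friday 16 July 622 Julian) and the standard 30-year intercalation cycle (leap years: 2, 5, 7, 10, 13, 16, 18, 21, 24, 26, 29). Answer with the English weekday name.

Equivalently 8 January 1349 Gregorian, JDN 2213780.
JDN 2213780 mod 7 = 2, and JDN 0 was a Monday, so this is a Wednesday.

Wednesday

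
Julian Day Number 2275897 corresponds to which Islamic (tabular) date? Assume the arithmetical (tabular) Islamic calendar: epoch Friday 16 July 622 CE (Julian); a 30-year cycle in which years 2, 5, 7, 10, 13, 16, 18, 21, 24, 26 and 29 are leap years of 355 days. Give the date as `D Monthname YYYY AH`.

JDN 2275897 is 4 February 1519 in the proleptic Gregorian calendar.
In the tabular Islamic calendar that day is 23 Muharram 925 AH.

23 Muharram 925 AH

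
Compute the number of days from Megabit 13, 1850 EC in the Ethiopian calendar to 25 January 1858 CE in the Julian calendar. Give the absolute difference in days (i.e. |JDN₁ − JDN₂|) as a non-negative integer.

First date → JDN 2399760; second date → JDN 2399717.
The interval is |2399760 − 2399717| = 43 days.

43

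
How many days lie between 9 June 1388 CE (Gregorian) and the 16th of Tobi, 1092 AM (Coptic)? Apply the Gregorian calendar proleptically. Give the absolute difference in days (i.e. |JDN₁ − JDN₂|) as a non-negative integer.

4524

JDN of the first date = 2228177.
JDN of the second date = 2223653.
|2223653 − 2228177| = 4524.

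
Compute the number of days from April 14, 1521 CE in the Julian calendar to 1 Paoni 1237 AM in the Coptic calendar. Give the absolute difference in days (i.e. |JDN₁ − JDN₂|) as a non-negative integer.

JDN of the first date = 2276707.
JDN of the second date = 2276749.
|2276749 − 2276707| = 42.

42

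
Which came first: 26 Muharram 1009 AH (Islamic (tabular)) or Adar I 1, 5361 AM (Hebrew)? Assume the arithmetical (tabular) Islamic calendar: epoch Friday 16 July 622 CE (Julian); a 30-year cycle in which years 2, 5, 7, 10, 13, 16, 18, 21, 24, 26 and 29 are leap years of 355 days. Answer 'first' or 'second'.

Converting both to JDN: 2305667 vs 2305847; the smaller is the first.

first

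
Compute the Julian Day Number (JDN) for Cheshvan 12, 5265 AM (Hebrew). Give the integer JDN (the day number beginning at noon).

2270687

In the proleptic Gregorian calendar the same day is 30 October 1504.
JDN 2451545 is 1 January 2000 CE (Gregorian); the target day is −180858 days from there, so JDN = 2270687.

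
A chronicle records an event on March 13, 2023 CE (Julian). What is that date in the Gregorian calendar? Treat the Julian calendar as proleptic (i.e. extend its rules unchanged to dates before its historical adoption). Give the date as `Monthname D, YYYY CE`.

The Julian–Gregorian offset here is 13 days (Julian trailing).
13 March 2023 Julian + 13 days → 26 March 2023 Gregorian.

March 26, 2023 CE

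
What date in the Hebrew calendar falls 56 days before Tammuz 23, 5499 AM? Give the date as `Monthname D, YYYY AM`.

Iyar 26, 5499 AM

The starting date is JDN 2356426; 2356426 − 56 = 2356370.
JDN 2356370 corresponds to Iyar 26, 5499 AM.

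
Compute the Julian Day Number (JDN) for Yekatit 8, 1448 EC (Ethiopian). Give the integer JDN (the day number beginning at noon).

2252895

In the proleptic Gregorian calendar the same day is 12 February 1456.
JDN 2400001 is 17 November 1858 CE (Gregorian), MJD 0; the target day is −147106 days from there, so JDN = 2252895.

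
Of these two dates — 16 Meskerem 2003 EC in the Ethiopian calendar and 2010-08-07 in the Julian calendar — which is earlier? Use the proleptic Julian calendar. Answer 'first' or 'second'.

second

First date → JDN 2455466; second date → JDN 2455429.
JDN 2455429 < JDN 2455466, so the second date is earlier.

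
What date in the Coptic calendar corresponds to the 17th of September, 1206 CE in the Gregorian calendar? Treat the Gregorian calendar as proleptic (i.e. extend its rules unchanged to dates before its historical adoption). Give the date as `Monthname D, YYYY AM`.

Both dates share Julian Day Number 2161802; in the Coptic calendar that is 13 Thout 923 AM.

Thout 13, 923 AM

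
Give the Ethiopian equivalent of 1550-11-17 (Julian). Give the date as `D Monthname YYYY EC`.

Both dates share Julian Day Number 2287516; in the Ethiopian calendar that is 21 Hidar 1543 EC.

21 Hidar 1543 EC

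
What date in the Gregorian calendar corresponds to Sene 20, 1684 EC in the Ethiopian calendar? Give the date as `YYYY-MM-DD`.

Julian Day Number of the source date = 2339226.
Converting JDN 2339226 to the Gregorian calendar gives 24 June 1692 CE.

1692-06-24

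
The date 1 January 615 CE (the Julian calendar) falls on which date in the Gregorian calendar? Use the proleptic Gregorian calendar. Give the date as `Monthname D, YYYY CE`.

January 4, 615 CE

At this point the Julian calendar is 3 days behind the Gregorian.
1 January 615 Julian + 3 days → 4 January 615 Gregorian.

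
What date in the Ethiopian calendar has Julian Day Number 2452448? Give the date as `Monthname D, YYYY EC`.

JDN 2452448 is 22 June 2002 in the Gregorian calendar.
In the Ethiopian calendar that day is Sene 15, 1994 EC.

Sene 15, 1994 EC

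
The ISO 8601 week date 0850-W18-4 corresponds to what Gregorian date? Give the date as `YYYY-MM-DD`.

ISO week 1 of 850 is the week containing the first Thursday of 850.
Week 18, day 4 (Thursday) lands on 0850-05-05.

0850-05-05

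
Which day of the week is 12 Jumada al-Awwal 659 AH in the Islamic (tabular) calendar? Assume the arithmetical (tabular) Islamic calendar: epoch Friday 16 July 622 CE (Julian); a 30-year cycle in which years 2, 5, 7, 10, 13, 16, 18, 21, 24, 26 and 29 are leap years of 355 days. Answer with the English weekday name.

Equivalently 21 April 1261 Gregorian, JDN 2181742.
JDN 2181742 mod 7 = 3, and JDN 0 was a Monday, so this is a Thursday.

Thursday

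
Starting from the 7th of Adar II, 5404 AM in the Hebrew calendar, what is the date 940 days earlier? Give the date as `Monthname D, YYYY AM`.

Elul 12, 5401 AM

JDN of the 7th of Adar II, 5404 AM = 2321593.
2321593 − 940 = 2320653.
JDN 2320653 in the Hebrew calendar is Elul 12, 5401 AM.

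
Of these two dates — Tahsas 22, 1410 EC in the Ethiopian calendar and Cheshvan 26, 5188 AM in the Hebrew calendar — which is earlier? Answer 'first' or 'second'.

first

First date → JDN 2238969; second date → JDN 2242589.
JDN 2238969 < JDN 2242589, so the first date is earlier.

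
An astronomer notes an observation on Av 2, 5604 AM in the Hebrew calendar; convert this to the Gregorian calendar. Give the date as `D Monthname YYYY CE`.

18 July 1844 CE

Julian Day Number of the source date = 2394766.
Converting JDN 2394766 to the Gregorian calendar gives 18 July 1844 CE.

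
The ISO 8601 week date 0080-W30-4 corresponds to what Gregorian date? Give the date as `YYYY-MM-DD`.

ISO week 1 of 80 is the week containing the first Thursday of 80.
Week 30, day 4 (Thursday) lands on 0080-07-25.

0080-07-25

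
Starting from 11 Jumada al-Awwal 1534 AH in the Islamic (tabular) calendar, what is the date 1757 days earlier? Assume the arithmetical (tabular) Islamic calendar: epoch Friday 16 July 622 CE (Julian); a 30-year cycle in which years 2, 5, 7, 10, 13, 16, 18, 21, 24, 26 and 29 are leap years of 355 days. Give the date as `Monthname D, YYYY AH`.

Jumada al-Awwal 26, 1529 AH

JDN of 11 Jumada al-Awwal 1534 AH = 2491812.
2491812 − 1757 = 2490055.
JDN 2490055 in the tabular Islamic calendar is Jumada al-Awwal 26, 1529 AH.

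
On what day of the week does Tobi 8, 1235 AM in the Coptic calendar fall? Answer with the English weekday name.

This is JDN 2275875 (13 January 1519 Gregorian).
2275875 ≡ 0 (mod 7); counting from Monday = 0 gives Monday.

Monday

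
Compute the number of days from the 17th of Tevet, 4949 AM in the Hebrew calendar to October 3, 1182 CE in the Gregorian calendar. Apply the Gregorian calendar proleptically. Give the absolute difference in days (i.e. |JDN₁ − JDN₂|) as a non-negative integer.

First date → JDN 2155348; second date → JDN 2153052.
The interval is |2155348 − 2153052| = 2296 days.

2296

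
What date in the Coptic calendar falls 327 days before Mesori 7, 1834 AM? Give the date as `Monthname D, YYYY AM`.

Counting 327 days back from JDN 2494869 reaches JDN 2494542, which is Thout 10, 1834 AM.

Thout 10, 1834 AM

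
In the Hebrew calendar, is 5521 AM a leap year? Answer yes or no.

Hebrew year 5521 is year 11 of its 19-year Metonic cycle; leap years are at positions 3, 6, 8, 11, 14, 17, 19, so it is a leap year (13 months).

yes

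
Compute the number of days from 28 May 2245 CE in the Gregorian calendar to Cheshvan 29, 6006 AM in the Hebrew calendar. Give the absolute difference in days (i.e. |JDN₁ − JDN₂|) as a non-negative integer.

JDN of the first date = 2541177.
JDN of the second date = 2541352.
|2541352 − 2541177| = 175.

175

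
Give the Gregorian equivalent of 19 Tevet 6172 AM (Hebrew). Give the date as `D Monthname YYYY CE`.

5 January 2412 CE

Both dates share Julian Day Number 2602029; in the Gregorian calendar that is 5 January 2412 CE.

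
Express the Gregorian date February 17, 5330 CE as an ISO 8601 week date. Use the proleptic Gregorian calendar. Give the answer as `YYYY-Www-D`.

5330-W07-5

The weekday is Friday (ISO weekday 5).
That Friday belongs to ISO week 7 of ISO year 5330.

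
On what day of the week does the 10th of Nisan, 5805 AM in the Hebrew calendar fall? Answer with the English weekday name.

This is JDN 2468068 (28 March 2045 Gregorian).
JDN 2468068 mod 7 = 1, and JDN 0 was a Monday, so this is a Tuesday.

Tuesday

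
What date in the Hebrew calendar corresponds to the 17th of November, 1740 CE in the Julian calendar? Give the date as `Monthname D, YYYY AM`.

Both dates share Julian Day Number 2356914; in the Hebrew calendar that is 9 Kislev 5501 AM.

Kislev 9, 5501 AM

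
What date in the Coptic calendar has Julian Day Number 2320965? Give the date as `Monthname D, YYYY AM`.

Paoni 22, 1358 AM

The Gregorian equivalent of JDN 2320965 is 26 June 1642.
In the Coptic calendar that day is Paoni 22, 1358 AM.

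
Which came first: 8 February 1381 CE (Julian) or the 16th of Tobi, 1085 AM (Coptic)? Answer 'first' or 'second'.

second

Converting both to JDN: 2225507 vs 2221096; the smaller is the second.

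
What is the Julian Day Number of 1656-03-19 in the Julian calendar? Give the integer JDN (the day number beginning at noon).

In the Gregorian calendar the same day is 29 March 1656.
JDN 2451545 is 1 January 2000 CE (Gregorian); the target day is −125555 days from there, so JDN = 2325990.

2325990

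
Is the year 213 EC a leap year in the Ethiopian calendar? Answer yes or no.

213 mod 4 = 1; in the Ethiopian calendar a year is leap when year mod 4 = 3, so it is a common year.

no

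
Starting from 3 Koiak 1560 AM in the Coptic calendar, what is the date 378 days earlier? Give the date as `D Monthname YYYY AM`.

21 Hathor 1559 AM

Counting 378 days back from JDN 2394547 reaches JDN 2394169, which is 21 Hathor 1559 AM.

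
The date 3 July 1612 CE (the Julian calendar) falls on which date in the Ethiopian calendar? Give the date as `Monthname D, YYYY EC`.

Both dates share Julian Day Number 2310025; in the Ethiopian calendar that is 9 Hamle 1604 EC.

Hamle 9, 1604 EC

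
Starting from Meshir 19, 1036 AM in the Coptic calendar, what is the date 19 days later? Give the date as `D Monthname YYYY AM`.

JDN of Meshir 19, 1036 AM = 2203232.
2203232 + 19 = 2203251.
JDN 2203251 in the Coptic calendar is 8 Paremhat 1036 AM.

8 Paremhat 1036 AM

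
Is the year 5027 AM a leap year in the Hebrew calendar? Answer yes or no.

Hebrew year 5027 is year 11 of its 19-year Metonic cycle; leap years are at positions 3, 6, 8, 11, 14, 17, 19, so it is a leap year (13 months).

yes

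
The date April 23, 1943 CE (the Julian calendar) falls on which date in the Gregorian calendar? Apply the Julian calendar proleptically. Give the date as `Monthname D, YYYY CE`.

For dates in this range the Gregorian date is 13 days ahead of the Julian.
23 April 1943 Julian + 13 days → 6 May 1943 Gregorian.

May 6, 1943 CE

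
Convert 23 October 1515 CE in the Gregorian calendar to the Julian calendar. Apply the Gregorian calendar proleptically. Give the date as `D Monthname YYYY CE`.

The Julian–Gregorian offset here is 10 days (Julian trailing).
23 October 1515 Gregorian − 10 days → 13 October 1515 Julian.

13 October 1515 CE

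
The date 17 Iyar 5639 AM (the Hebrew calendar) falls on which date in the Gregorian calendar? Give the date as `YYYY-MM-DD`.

1879-05-10

Both dates share Julian Day Number 2407480; in the Gregorian calendar that is 10 May 1879 CE.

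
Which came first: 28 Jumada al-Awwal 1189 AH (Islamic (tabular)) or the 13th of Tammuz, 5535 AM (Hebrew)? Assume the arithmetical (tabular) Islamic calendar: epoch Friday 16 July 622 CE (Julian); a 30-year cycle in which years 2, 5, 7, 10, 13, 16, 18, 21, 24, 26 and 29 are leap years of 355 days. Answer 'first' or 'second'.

The two dates have Julian Day Numbers 2369573 and 2369557 respectively.
Since 2369557 < 2369573, the second date comes first.

second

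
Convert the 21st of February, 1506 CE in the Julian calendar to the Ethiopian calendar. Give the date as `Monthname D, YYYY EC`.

Yekatit 27, 1498 EC

Both dates share Julian Day Number 2271176; in the Ethiopian calendar that is 27 Yekatit 1498 EC.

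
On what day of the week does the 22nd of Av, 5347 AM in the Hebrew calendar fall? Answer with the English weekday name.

Wednesday

In the Gregorian calendar this is 26 August 1587 (JDN 2300937).
JDN 2300937 mod 7 = 2, and JDN 0 was a Monday, so this is a Wednesday.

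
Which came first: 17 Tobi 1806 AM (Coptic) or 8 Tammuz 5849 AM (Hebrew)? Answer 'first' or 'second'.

second

Converting both to JDN: 2484442 vs 2484219; the smaller is the second.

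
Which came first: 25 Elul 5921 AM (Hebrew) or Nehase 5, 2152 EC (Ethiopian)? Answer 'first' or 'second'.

Converting both to JDN: 2510608 vs 2510208; the smaller is the second.

second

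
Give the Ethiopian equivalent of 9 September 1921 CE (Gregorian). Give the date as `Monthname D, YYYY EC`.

Pagume 4, 1913 EC

Julian Day Number of the source date = 2422942.
Converting JDN 2422942 to the Ethiopian calendar gives 4 Pagume 1913 EC.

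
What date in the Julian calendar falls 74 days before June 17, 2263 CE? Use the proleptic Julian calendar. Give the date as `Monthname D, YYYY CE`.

April 4, 2263 CE

The starting date is JDN 2547786; 2547786 − 74 = 2547712.
JDN 2547712 corresponds to April 4, 2263 CE.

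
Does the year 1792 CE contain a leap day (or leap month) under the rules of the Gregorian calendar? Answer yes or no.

1792 is divisible by 4 and not by 100, so it is a leap year.

yes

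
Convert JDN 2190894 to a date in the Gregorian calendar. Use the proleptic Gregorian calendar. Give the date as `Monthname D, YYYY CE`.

May 12, 1286 CE

Counting from JDN 2299161 = 15 Oct 1582 gives an offset of -108267 days.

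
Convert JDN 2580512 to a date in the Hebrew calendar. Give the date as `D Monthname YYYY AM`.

The Gregorian equivalent of JDN 2580512 is 6 February 2353.
In the Hebrew calendar that day is 2 Adar I 6113 AM.

2 Adar I 6113 AM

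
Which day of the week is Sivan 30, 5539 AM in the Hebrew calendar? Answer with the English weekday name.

This is JDN 2370991 (14 June 1779 Gregorian).
2370991 ≡ 0 (mod 7); counting from Monday = 0 gives Monday.

Monday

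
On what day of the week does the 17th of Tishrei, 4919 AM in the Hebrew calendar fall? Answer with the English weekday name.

Thursday

In the proleptic Gregorian calendar this is 18 September 1158 (JDN 2144271).
JDN 2144271 mod 7 = 3, and JDN 0 was a Monday, so this is a Thursday.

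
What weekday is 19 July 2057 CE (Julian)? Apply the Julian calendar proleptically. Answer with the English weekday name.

Wednesday

This is JDN 2472577 (1 August 2057 Gregorian).
2472577 ≡ 2 (mod 7); counting from Monday = 0 gives Wednesday.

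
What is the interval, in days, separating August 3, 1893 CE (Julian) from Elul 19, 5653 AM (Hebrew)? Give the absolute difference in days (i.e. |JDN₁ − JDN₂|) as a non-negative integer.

JDN of the first date = 2412691.
JDN of the second date = 2412707.
|2412707 − 2412691| = 16.

16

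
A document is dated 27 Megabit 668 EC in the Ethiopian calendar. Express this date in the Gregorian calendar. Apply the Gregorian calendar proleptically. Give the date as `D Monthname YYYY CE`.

26 March 676 CE

Julian Day Number of the source date = 1968049.
Converting JDN 1968049 to the Gregorian calendar gives 26 March 676 CE.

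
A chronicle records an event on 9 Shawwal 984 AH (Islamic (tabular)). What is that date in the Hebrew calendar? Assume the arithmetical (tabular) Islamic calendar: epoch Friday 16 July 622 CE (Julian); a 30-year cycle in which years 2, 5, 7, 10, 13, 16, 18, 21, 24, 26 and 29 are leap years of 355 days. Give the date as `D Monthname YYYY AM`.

Both dates share Julian Day Number 2297056; in the Hebrew calendar that is 11 Shevat 5337 AM.

11 Shevat 5337 AM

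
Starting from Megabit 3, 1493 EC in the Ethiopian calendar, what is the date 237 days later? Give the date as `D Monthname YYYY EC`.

JDN of Megabit 3, 1493 EC = 2269356.
2269356 + 237 = 2269593.
JDN 2269593 in the Ethiopian calendar is 25 Tikimt 1494 EC.

25 Tikimt 1494 EC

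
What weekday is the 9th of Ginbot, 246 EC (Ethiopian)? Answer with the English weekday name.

Thursday

This is JDN 1813955 (4 May 254 Gregorian).
1813955 ≡ 3 (mod 7); counting from Monday = 0 gives Thursday.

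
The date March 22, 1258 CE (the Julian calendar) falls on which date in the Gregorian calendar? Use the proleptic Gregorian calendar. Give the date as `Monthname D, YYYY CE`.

At this point the Julian calendar is 7 days behind the Gregorian.
22 March 1258 Julian + 7 days → 29 March 1258 Gregorian.

March 29, 1258 CE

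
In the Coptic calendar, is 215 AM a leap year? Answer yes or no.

yes

215 mod 4 = 3; in the Coptic calendar a year is leap when year mod 4 = 3, so it is a leap year.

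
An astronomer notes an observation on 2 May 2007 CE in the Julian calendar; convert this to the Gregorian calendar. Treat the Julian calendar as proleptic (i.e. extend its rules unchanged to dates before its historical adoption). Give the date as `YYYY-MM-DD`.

2007-05-15

For dates in this range the Gregorian date is 13 days ahead of the Julian.
2 May 2007 Julian + 13 days → 15 May 2007 Gregorian.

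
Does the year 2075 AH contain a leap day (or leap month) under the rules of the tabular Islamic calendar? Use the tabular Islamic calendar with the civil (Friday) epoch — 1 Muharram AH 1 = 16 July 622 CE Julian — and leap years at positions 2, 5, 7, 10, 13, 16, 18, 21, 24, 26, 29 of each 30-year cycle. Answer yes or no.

yes

Year 2075 AH is year 5 of its 30-year cycle; leap positions are 2, 5, 7, 10, 13, 16, 18, 21, 24, 26, 29, so it is a leap year (355 days).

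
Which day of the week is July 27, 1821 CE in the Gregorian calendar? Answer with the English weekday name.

Friday

2386374 ≡ 4 (mod 7); counting from Monday = 0 gives Friday.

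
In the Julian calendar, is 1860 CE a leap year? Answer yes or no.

1860 mod 4 = 0, so it is a leap year in the Julian calendar.

yes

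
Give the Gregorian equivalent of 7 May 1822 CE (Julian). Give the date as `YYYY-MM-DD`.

1822-05-19

The Julian–Gregorian offset here is 12 days (Julian trailing).
7 May 1822 Julian + 12 days → 19 May 1822 Gregorian.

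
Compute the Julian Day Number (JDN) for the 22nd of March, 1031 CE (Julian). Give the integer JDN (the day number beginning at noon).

In the proleptic Gregorian calendar the same day is 28 March 1031.
JDN 2299161 is 15 October 1582 CE (Gregorian); the target day is −201450 days from there, so JDN = 2097711.

2097711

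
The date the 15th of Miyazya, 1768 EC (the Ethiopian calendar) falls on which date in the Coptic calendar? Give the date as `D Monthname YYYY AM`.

The source date corresponds to 21 April 1776 in the Gregorian calendar (JDN 2369842).
That day falls on 15 Parmouti 1492 AM in the Coptic calendar.

15 Parmouti 1492 AM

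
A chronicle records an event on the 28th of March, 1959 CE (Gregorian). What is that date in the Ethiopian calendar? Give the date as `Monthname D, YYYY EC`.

Megabit 19, 1951 EC

Julian Day Number of the source date = 2436656.
Converting JDN 2436656 to the Ethiopian calendar gives 19 Megabit 1951 EC.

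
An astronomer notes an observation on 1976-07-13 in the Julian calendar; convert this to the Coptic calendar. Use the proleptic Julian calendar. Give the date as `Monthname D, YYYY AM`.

Julian Day Number of the source date = 2442986.
Converting JDN 2442986 to the Coptic calendar gives 19 Epip 1692 AM.

Epip 19, 1692 AM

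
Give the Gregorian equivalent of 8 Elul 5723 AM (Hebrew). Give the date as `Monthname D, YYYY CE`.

August 28, 1963 CE

Julian Day Number of the source date = 2438270.
Converting JDN 2438270 to the Gregorian calendar gives 28 August 1963 CE.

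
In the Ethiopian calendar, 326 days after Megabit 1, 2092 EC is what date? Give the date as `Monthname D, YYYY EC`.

Tir 22, 2093 EC

The starting date is JDN 2488139; 2488139 + 326 = 2488465.
JDN 2488465 corresponds to Tir 22, 2093 EC.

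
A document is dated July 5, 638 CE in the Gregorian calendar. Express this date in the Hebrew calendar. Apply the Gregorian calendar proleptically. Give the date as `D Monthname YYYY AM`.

15 Tammuz 4398 AM

Both dates share Julian Day Number 1954270; in the Hebrew calendar that is 15 Tammuz 4398 AM.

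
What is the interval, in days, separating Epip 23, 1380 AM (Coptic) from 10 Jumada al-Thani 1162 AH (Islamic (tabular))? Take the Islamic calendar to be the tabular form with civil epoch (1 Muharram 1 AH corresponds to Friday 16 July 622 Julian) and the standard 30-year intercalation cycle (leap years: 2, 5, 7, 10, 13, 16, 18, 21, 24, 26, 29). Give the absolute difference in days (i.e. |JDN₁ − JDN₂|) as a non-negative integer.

30985

First date → JDN 2329032; second date → JDN 2360017.
The interval is |2329032 − 2360017| = 30985 days.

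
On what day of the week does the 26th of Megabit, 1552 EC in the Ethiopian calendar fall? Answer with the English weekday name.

In the proleptic Gregorian calendar this is 1 April 1560 (JDN 2290929).
Since JDN mod 7 = 4 (0 = Monday), the day is Friday.

Friday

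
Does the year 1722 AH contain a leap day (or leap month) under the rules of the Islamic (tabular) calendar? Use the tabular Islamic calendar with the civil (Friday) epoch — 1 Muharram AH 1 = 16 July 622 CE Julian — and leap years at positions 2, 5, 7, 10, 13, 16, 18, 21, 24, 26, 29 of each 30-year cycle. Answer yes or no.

Year 1722 AH is year 12 of its 30-year cycle; leap positions are 2, 5, 7, 10, 13, 16, 18, 21, 24, 26, 29, so it is a common year (354 days).

no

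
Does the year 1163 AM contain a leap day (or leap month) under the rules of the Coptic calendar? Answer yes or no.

1163 mod 4 = 3; in the Coptic calendar a year is leap when year mod 4 = 3, so it is a leap year.

yes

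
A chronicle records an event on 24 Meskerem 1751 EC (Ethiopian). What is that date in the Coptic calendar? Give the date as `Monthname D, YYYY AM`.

Thout 24, 1475 AM

Both dates share Julian Day Number 2363431; in the Coptic calendar that is 24 Thout 1475 AM.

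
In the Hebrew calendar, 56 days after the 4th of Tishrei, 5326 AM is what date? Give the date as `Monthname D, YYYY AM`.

JDN of the 4th of Tishrei, 5326 AM = 2292916.
2292916 + 56 = 2292972.
JDN 2292972 in the Hebrew calendar is Kislev 1, 5326 AM.

Kislev 1, 5326 AM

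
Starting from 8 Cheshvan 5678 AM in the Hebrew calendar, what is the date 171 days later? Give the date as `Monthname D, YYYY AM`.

Counting 171 days forward from JDN 2421526 reaches JDN 2421697, which is Iyar 1, 5678 AM.

Iyar 1, 5678 AM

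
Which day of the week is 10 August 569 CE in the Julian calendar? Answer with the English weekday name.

Equivalently 12 August 569 Gregorian, JDN 1929107.
1929107 ≡ 5 (mod 7); counting from Monday = 0 gives Saturday.

Saturday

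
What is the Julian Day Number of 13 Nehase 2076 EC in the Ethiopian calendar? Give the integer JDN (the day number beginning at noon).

2482457

Equivalently 19 August 2084 (Gregorian).
JDN 2400001 is 17 November 1858 CE (Gregorian), MJD 0; the target day is +82456 days from there, so JDN = 2482457.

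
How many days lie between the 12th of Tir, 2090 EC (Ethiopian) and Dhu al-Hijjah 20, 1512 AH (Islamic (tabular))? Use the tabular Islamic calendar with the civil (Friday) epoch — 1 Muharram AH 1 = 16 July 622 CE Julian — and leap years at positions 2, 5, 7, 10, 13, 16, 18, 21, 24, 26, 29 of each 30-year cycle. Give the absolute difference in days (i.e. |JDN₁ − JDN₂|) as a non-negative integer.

3127

JDN of the first date = 2487359.
JDN of the second date = 2484232.
|2484232 − 2487359| = 3127.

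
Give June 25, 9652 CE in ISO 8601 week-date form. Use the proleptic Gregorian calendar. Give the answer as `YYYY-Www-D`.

The weekday is Tuesday (ISO weekday 2).
That Tuesday belongs to ISO week 26 of ISO year 9652.

9652-W26-2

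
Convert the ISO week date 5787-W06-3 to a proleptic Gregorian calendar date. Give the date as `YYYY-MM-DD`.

5787-02-07

ISO week 1 of 5787 is the week containing the first Thursday of 5787.
Week 6, day 3 (Wednesday) lands on 5787-02-07.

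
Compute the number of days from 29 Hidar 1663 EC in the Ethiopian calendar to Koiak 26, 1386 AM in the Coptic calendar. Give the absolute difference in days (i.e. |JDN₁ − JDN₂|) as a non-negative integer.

JDN of the first date = 2331354.
JDN of the second date = 2331016.
|2331016 − 2331354| = 338.

338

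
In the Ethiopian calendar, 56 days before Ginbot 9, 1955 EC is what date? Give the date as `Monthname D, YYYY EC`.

Megabit 13, 1955 EC

The starting date is JDN 2438167; 2438167 − 56 = 2438111.
JDN 2438111 corresponds to Megabit 13, 1955 EC.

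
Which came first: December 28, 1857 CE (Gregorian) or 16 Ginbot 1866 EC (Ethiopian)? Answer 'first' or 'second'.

first

The two dates have Julian Day Numbers 2399677 and 2405667 respectively.
Since 2399677 < 2405667, the first date comes first.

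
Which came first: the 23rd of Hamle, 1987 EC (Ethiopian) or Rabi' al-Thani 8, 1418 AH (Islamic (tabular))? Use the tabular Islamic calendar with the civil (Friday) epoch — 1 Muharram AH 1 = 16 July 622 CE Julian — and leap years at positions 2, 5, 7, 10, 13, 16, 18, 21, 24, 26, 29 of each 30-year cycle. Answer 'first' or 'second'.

first

Converting both to JDN: 2449929 vs 2450674; the smaller is the first.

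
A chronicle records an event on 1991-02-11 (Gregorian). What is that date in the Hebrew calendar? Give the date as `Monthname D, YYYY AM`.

Shevat 27, 5751 AM

Both dates share Julian Day Number 2448299; in the Hebrew calendar that is 27 Shevat 5751 AM.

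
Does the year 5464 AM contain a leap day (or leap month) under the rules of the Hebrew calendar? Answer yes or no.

Hebrew year 5464 is year 11 of its 19-year Metonic cycle; leap years are at positions 3, 6, 8, 11, 14, 17, 19, so it is a leap year (13 months).

yes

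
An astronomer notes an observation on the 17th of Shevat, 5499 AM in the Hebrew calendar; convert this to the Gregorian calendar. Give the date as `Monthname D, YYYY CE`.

Julian Day Number of the source date = 2356242.
Converting JDN 2356242 to the Gregorian calendar gives 26 January 1739 CE.

January 26, 1739 CE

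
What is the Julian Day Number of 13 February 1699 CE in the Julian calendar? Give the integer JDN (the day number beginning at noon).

Equivalently 23 February 1699 (Gregorian).
JDN 2400001 is 17 November 1858 CE (Gregorian), MJD 0; the target day is −58340 days from there, so JDN = 2341661.

2341661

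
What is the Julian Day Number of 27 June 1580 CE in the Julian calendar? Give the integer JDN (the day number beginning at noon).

In the proleptic Gregorian calendar the same day is 7 July 1580.
JDN 2400001 is 17 November 1858 CE (Gregorian), MJD 0; the target day is −101670 days from there, so JDN = 2298331.

2298331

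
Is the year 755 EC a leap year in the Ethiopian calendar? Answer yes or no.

yes

755 mod 4 = 3; in the Ethiopian calendar a year is leap when year mod 4 = 3, so it is a leap year.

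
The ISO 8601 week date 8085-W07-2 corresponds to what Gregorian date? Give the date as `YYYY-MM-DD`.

8085-02-13

ISO week 1 of 8085 is the week containing the first Thursday of 8085.
Week 7, day 2 (Tuesday) lands on 8085-02-13.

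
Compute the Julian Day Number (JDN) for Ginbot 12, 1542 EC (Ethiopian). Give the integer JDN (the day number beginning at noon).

2287322

In the proleptic Gregorian calendar the same day is 17 May 1550.
JDN 2299161 is 15 October 1582 CE (Gregorian); the target day is −11839 days from there, so JDN = 2287322.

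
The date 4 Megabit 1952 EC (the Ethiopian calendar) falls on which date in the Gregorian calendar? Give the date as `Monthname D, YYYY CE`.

Julian Day Number of the source date = 2437007.
Converting JDN 2437007 to the Gregorian calendar gives 13 March 1960 CE.

March 13, 1960 CE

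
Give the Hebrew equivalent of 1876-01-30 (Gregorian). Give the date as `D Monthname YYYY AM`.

4 Shevat 5636 AM

Both dates share Julian Day Number 2406284; in the Hebrew calendar that is 4 Shevat 5636 AM.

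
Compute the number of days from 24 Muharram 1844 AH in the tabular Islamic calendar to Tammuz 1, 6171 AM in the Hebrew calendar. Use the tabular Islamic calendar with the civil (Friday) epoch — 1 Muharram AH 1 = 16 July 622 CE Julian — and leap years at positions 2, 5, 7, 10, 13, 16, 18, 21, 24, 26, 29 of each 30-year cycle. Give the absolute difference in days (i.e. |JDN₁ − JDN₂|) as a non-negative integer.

JDN of the first date = 2601561.
JDN of the second date = 2601833.
|2601833 − 2601561| = 272.

272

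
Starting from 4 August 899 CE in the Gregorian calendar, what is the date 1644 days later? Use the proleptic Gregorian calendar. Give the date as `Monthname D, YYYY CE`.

February 4, 904 CE

Counting 1644 days forward from JDN 2049629 reaches JDN 2051273, which is February 4, 904 CE.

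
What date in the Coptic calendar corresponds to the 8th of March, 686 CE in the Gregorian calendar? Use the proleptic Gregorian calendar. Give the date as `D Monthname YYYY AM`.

Julian Day Number of the source date = 1971683.
Converting JDN 1971683 to the Coptic calendar gives 9 Paremhat 402 AM.

9 Paremhat 402 AM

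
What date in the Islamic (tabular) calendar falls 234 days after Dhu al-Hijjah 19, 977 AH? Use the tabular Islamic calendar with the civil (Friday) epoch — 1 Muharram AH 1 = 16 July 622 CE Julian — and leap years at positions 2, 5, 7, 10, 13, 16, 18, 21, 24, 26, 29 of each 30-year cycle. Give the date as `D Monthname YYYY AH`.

Counting 234 days forward from JDN 2294645 reaches JDN 2294879, which is 17 Sha'ban 978 AH.

17 Sha'ban 978 AH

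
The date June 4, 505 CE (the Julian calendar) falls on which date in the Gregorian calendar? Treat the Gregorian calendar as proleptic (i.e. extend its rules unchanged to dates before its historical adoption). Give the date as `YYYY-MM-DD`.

At this point the Julian calendar is 2 days behind the Gregorian.
4 June 505 Julian + 2 days → 6 June 505 Gregorian.

0505-06-06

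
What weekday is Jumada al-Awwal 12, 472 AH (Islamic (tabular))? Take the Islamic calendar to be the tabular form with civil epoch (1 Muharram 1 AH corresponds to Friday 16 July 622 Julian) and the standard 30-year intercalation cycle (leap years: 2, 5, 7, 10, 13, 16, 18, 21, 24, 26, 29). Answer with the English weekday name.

Sunday

In the proleptic Gregorian calendar this is 16 November 1079 (JDN 2115476).
2115476 ≡ 6 (mod 7); counting from Monday = 0 gives Sunday.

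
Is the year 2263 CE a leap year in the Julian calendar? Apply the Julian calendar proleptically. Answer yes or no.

no

2263 mod 4 = 3, so it is a common year in the Julian calendar.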